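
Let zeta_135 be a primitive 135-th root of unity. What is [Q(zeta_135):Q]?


The degree equals Euler's totient phi(135).
135 = 3^3 * 5
phi(135) = 72

72


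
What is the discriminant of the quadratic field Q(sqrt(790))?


For K = Q(sqrt(d)) with d squarefree: disc(K) = d if d = 1 mod 4, and disc(K) = 4d if d = 2 or 3 mod 4.
Here d = 790, and d mod 4 = 2.
d = 2 mod 4, not 1 (O_K = Z[sqrt(d)]), so disc(K) = 4d = 4 * (790) = 3160

3160


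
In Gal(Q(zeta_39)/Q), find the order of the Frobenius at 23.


The Frobenius at p in Gal(Q(zeta_n)/Q) = (Z/nZ)* is the class of p, so its order is ord_39(23), the smallest k >= 1 with 23^k = 1 mod 39.
n = 39 = 3 * 13, phi(39) = 24; the order divides phi(n).
Divisors of 24: 1, 2, 3, 4, 6, 8, 12, 24
Repeated squaring mod 39: 23^1 = 23, 23^2 = 22, 23^4 = 16, 23^8 = 22, 23^16 = 16
Test divisors in increasing order:
  k=1: 23^1 = 23 mod 39
  k=2: 23^2 = 22 mod 39
  k=3: 23^3 = 22 * 23 = 38 mod 39
  k=4: 23^4 = 16 mod 39
  k=6: 23^6 = 16 * 22 = 1 mod 39  <- first divisor giving 1
Order = 6

6


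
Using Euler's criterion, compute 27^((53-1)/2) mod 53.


p = 53 is prime and the exponent is (p-1)/2 = 26, so by Euler's criterion 27^26 = (27/53) = +1 or -1 mod 53.
Compute by square-and-multiply:
  26 = 16 + 8 + 2 (binary 11010)
  Repeated squaring mod 53: 27^1 = 27, 27^2 = 40, 27^4 = 10, 27^8 = 47, 27^16 = 36
  27^26 = 27^16 * 27^8 * 27^2 = 36 * 47 * 40 mod 53
    36 * 47 = 1692 = 49 mod 53
    49 * 40 = 1960 = 52 mod 53
  27^26 = 52 mod 53
Result 52 = p - 1 = -1 mod 53: 27 is a quadratic non-residue mod 53. As a residue in [0, p-1] the value is 52.
27^26 mod 53 = 52

52


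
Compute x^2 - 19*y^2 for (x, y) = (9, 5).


x^2 - d*y^2
= 9^2 - 19*5^2
= 81 - 475
= -394

-394


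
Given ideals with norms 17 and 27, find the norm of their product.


N(IJ) = N(I) * N(J)
= 17 * 27
= 459

459


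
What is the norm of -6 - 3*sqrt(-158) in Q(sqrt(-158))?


N(a + b*sqrt(d)) = a^2 - d*b^2
= (-6)^2 - (-158)*(-3)^2
= 36 + 1422
= 1458

1458


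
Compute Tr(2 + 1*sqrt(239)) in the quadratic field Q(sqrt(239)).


Tr(a + b*sqrt(d)) = (a + b*sqrt(d)) + (a - b*sqrt(d)) = 2a
= 2 * (2)
= 4

4


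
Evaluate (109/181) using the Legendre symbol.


p = 181 is prime, so compute (109/181) with the reciprocity algorithm (Jacobi-symbol steps: pull out 2s via (2/n), flip via reciprocity, reduce):
  reciprocity: (109/181) -> +(181/109)
  reduce: (72/109)
  pull out 2: (2/109) = -1  (since 109 mod 8 = 5)
  pull out 2: (2/109) = -1  (since 109 mod 8 = 5)
  pull out 2: (2/109) = -1  (since 109 mod 8 = 5)
  reciprocity: (9/109) -> +(109/9)
  reduce: (1/9)
  (1/9) = 1
Product of signs = -1
(109/181) = -1

-1


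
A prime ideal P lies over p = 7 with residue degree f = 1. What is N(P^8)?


N(P^a) = p^(a*f)
= 7^(8*1)
= 7^8
= 5764801

5764801


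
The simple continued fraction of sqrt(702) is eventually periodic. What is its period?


Run the CF algorithm for sqrt(702).
a_0 = floor(sqrt(702)) = 26; set m_0=0, q_0=1.
Recurrence: m' = q*a - m,  q' = (d - m'^2)/q,  a' = floor((a_0 + m')/q').
  step 1: m=26, q=26, a=2
  step 2: m=26, q=1, a=52
a_2 = 2*a_0 = 52, so the period closes here.
sqrt(702) = [26; 2, 52]
Period length = 2

2


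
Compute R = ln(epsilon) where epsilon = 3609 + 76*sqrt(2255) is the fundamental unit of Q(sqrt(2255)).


epsilon = 3609 + 76*sqrt(2255)
= 7217.9999
R = ln(7217.9999)
= 8.8843

8.8843


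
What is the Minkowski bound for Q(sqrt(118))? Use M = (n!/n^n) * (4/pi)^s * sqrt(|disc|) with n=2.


d = 118, d mod 4 = 2, so disc(K) = 4d = 472; |disc(K)| = 472
Real quadratic field, so n = 2, s = r2 = 0, r1 = 2
M = (n!/n^n) * (4/pi)^s * sqrt(|disc(K)|) = (2!/2^2) * (4/pi)^0 * sqrt(472)
= 0.5 * 1.000000 * 21.725561
= 10.8628

10.8628


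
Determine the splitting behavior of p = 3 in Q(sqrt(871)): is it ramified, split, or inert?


K = Q(sqrt(871)). Since d mod 4 = 3, disc(K) = 3484.
Check p | disc: 3484 mod 3 = 1.
p does not divide disc. Compute Legendre symbol (d/p):
1^((3-1)/2) mod 3 = 1
(d/p) = 1, so p splits: (p) = P*P' with e=1, f=1, g=2.
Therefore p is split.

split


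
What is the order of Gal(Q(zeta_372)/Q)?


|Gal(Q(zeta_372)/Q)| = phi(372)
= 120

120


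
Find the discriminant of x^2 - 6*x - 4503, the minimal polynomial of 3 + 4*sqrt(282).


The element 3 + 4*sqrt(282) has minimal polynomial:
x^2 - 6*x - 4503
Discriminant = (-6)^2 - 4*(-4503)
= 36 + 18012
= 18048

18048


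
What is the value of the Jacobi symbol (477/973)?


Compute (477/973) via quadratic reciprocity:
  reciprocity: (477/973) -> +(973/477)
  reduce: (19/477)
  reciprocity: (19/477) -> +(477/19)
  reduce: (2/19)
  pull out 2: (2/19) = -1  (since 19 mod 8 = 3)
  (1/19) = 1
Product of signs = -1

-1


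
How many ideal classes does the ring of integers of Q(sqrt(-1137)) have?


K = Q(sqrt(-1137)). d mod 4 = 3, so D = disc(K) = 4d = -4548
h(K) equals the number of primitive reduced positive-definite forms (a, b, c) = a*x^2 + b*x*y + c*y^2 with b^2 - 4ac = D,
where reduced means |b| <= a <= c, with b >= 0 whenever |b| = a or a = c, and primitive means gcd(a, b, c) = 1.
Reduced forces 3a^2 <= |D| = 4548, so 1 <= a <= 38; b must have the parity of D, and c = (b^2 - D)/(4a) must be an integer >= a.
Enumerate a = 1..38, b in [-a, a]:
  a=1: (1, 0, 1137)  [1]
  a=2: (2, 2, 569)  [1]
  a=3: (3, 0, 379)  [1]
  a=4..5: none
  a=6: (6, 6, 191)  [1]
  a=7: (7, -4, 163), (7, 4, 163)  [2]
  a=8..13: none
  a=14: (14, -10, 83), (14, 10, 83)  [2]
  a=15..16: none
  a=17: (17, -12, 69), (17, 12, 69)  [2]
  a=18..20: none
  a=21: (21, -18, 58), (21, 18, 58)  [2]
  a=22: none
  a=23: (23, -12, 51), (23, 12, 51)  [2]
  a=24..28: none
  a=29: (29, -18, 42), (29, 18, 42)  [2]
  a=30: none
  a=31: (31, -28, 43), (31, 28, 43)  [2]
  a=32..33: none
  a=34: (34, -22, 37), (34, 22, 37)  [2]
  a=35..38: none
Total reduced forms: 1 + 1 + 1 + 1 + 2 + 2 + 2 + 2 + 2 + 2 + 2 + 2 = 20
h = 20

20


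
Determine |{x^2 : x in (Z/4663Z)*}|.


For prime p, the number of non-zero quadratic residues is (p-1)/2.
= (4663-1)/2
= 2331

2331


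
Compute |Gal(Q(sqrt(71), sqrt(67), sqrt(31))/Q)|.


The 3 square roots of distinct primes are multiplicatively independent over Q,
so [K:Q] = 2^3 and Gal(K/Q) is isomorphic to (Z/2Z)^3.
|Gal| = 2^3 = 8

8


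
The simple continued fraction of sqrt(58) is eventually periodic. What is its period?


Run the CF algorithm for sqrt(58).
a_0 = floor(sqrt(58)) = 7; set m_0=0, q_0=1.
Recurrence: m' = q*a - m,  q' = (d - m'^2)/q,  a' = floor((a_0 + m')/q').
  step 1: m=7, q=9, a=1
  step 2: m=2, q=6, a=1
  step 3: m=4, q=7, a=1
  step 4: m=3, q=7, a=1
  step 5: m=4, q=6, a=1
  step 6: m=2, q=9, a=1
  step 7: m=7, q=1, a=14
a_7 = 2*a_0 = 14, so the period closes here.
sqrt(58) = [7; 1, 1, 1, 1, 1, 1, 14]
Period length = 7

7


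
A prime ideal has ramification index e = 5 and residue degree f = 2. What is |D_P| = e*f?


|D_P| = e * f
= 5 * 2
= 10

10


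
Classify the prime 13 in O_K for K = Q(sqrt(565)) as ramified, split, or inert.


K = Q(sqrt(565)). Since d mod 4 = 1, disc(K) = 565.
Check p | disc: 565 mod 13 = 6.
p does not divide disc. Compute Legendre symbol (d/p):
6^((13-1)/2) mod 13 = -1
(d/p) = -1, so p is inert: (p) stays prime with e=1, f=2, g=1.
Therefore p is inert.

inert


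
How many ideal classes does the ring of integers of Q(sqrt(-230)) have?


K = Q(sqrt(-230)). d mod 4 = 2, so D = disc(K) = 4d = -920
h(K) equals the number of primitive reduced positive-definite forms (a, b, c) = a*x^2 + b*x*y + c*y^2 with b^2 - 4ac = D,
where reduced means |b| <= a <= c, with b >= 0 whenever |b| = a or a = c, and primitive means gcd(a, b, c) = 1.
Reduced forces 3a^2 <= |D| = 920, so 1 <= a <= 17; b must have the parity of D, and c = (b^2 - D)/(4a) must be an integer >= a.
Enumerate a = 1..17, b in [-a, a]:
  a=1: (1, 0, 230)  [1]
  a=2: (2, 0, 115)  [1]
  a=3: (3, -2, 77), (3, 2, 77)  [2]
  a=4: none
  a=5: (5, 0, 46)  [1]
  a=6: (6, -4, 39), (6, 4, 39)  [2]
  a=7: (7, -2, 33), (7, 2, 33)  [2]
  a=8: none
  a=9: (9, -4, 26), (9, 4, 26)  [2]
  a=10: (10, 0, 23)  [1]
  a=11: (11, -2, 21), (11, 2, 21)  [2]
  a=12: none
  a=13: (13, -4, 18), (13, 4, 18)  [2]
  a=14: (14, -12, 19), (14, 12, 19)  [2]
  a=15: (15, -10, 17), (15, 10, 17)  [2]
  a=16..17: none
Total reduced forms: 1 + 1 + 2 + 1 + 2 + 2 + 2 + 1 + 2 + 2 + 2 + 2 = 20
h = 20

20


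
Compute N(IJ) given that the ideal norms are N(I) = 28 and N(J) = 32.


N(IJ) = N(I) * N(J)
= 28 * 32
= 896

896


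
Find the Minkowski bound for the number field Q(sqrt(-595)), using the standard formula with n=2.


d = -595, d mod 4 = 1, so disc(K) = d = -595; |disc(K)| = 595
Imaginary quadratic field, so n = 2, s = r2 = 1, r1 = 0
M = (n!/n^n) * (4/pi)^s * sqrt(|disc(K)|) = (2!/2^2) * (4/pi)^1 * sqrt(595)
= 0.5 * 1.273240 * 24.392622
= 15.5288

15.5288


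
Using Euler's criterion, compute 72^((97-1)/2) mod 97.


p = 97 is prime and the exponent is (p-1)/2 = 48, so by Euler's criterion 72^48 = (72/97) = +1 or -1 mod 97.
Compute by square-and-multiply:
  48 = 32 + 16 (binary 110000)
  Repeated squaring mod 97: 72^1 = 72, 72^2 = 43, 72^4 = 6, 72^8 = 36, 72^16 = 35, 72^32 = 61
  72^48 = 72^32 * 72^16 = 61 * 35 mod 97
    61 * 35 = 2135 = 1 mod 97
  72^48 = 1 mod 97
Result 1: 72 is a quadratic residue mod 97.
72^48 mod 97 = 1

1


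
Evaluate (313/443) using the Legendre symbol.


p = 443 is prime, so compute (313/443) with the reciprocity algorithm (Jacobi-symbol steps: pull out 2s via (2/n), flip via reciprocity, reduce):
  reciprocity: (313/443) -> +(443/313)
  reduce: (130/313)
  pull out 2: (2/313) = +1  (since 313 mod 8 = 1)
  reciprocity: (65/313) -> +(313/65)
  reduce: (53/65)
  reciprocity: (53/65) -> +(65/53)
  reduce: (12/53)
  pull out 2: (2/53) = -1  (since 53 mod 8 = 5)
  pull out 2: (2/53) = -1  (since 53 mod 8 = 5)
  reciprocity: (3/53) -> +(53/3)
  reduce: (2/3)
  pull out 2: (2/3) = -1  (since 3 mod 8 = 3)
  (1/3) = 1
Product of signs = -1
(313/443) = -1

-1


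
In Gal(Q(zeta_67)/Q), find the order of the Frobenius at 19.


The Frobenius at p in Gal(Q(zeta_n)/Q) = (Z/nZ)* is the class of p, so its order is ord_67(19), the smallest k >= 1 with 19^k = 1 mod 67.
n = 67 = 67, phi(67) = 66; the order divides phi(n).
Divisors of 66: 1, 2, 3, 6, 11, 22, 33, 66
Repeated squaring mod 67: 19^1 = 19, 19^2 = 26, 19^4 = 6, 19^8 = 36, 19^16 = 23, 19^32 = 60, 19^64 = 49
Test divisors in increasing order:
  k=1: 19^1 = 19 mod 67
  k=2: 19^2 = 26 mod 67
  k=3: 19^3 = 26 * 19 = 25 mod 67
  k=6: 19^6 = 6 * 26 = 22 mod 67
  k=11: 19^11 = 36 * 26 * 19 = 29 mod 67
  k=22: 19^22 = 23 * 6 * 26 = 37 mod 67
  k=33: 19^33 = 60 * 19 = 1 mod 67  <- first divisor giving 1
Order = 33

33


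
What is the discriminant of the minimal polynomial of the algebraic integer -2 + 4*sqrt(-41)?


The element -2 + 4*sqrt(-41) has minimal polynomial:
x^2 + 4*x + 660
Discriminant = (4)^2 - 4*(660)
= 16 - 2640
= -2624

-2624


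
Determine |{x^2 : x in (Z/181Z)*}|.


For prime p, the number of non-zero quadratic residues is (p-1)/2.
= (181-1)/2
= 90

90


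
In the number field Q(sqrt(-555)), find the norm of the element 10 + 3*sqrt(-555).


N(a + b*sqrt(d)) = a^2 - d*b^2
= (10)^2 - (-555)*(3)^2
= 100 + 4995
= 5095

5095


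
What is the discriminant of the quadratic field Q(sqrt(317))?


For K = Q(sqrt(d)) with d squarefree: disc(K) = d if d = 1 mod 4, and disc(K) = 4d if d = 2 or 3 mod 4.
Here d = 317, and d mod 4 = 1.
d = 1 mod 4 (O_K = Z[(1+sqrt(d))/2]), so disc(K) = d = 317

317


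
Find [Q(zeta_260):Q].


The degree equals Euler's totient phi(260).
260 = 2^2 * 5 * 13
phi(260) = 96

96


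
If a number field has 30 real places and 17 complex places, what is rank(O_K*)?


By Dirichlet's unit theorem:
rank = r1 + r2 - 1
= 30 + 17 - 1
= 46

46


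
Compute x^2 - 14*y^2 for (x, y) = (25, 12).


x^2 - d*y^2
= 25^2 - 14*12^2
= 625 - 2016
= -1391

-1391


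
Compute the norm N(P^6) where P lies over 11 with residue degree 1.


N(P^a) = p^(a*f)
= 11^(6*1)
= 11^6
= 1771561

1771561


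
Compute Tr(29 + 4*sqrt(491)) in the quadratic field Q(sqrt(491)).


Tr(a + b*sqrt(d)) = (a + b*sqrt(d)) + (a - b*sqrt(d)) = 2a
= 2 * (29)
= 58

58


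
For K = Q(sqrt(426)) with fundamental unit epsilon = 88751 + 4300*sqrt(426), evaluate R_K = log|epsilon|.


epsilon = 88751 + 4300*sqrt(426)
= 177502.0000
R = ln(177502.0000)
= 12.0867

12.0867


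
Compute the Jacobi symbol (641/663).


Compute (641/663) via quadratic reciprocity:
  reciprocity: (641/663) -> +(663/641)
  reduce: (22/641)
  pull out 2: (2/641) = +1  (since 641 mod 8 = 1)
  reciprocity: (11/641) -> +(641/11)
  reduce: (3/11)
  reciprocity: (3/11) -> -(11/3)
  reduce: (2/3)
  pull out 2: (2/3) = -1  (since 3 mod 8 = 3)
  (1/3) = 1
Product of signs = 1

1


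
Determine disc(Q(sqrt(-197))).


For K = Q(sqrt(d)) with d squarefree: disc(K) = d if d = 1 mod 4, and disc(K) = 4d if d = 2 or 3 mod 4.
Here d = -197, and d mod 4 = 3.
d = 3 mod 4, not 1 (O_K = Z[sqrt(d)]), so disc(K) = 4d = 4 * (-197) = -788

-788


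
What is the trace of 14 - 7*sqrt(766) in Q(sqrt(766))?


Tr(a + b*sqrt(d)) = (a + b*sqrt(d)) + (a - b*sqrt(d)) = 2a
= 2 * (14)
= 28

28


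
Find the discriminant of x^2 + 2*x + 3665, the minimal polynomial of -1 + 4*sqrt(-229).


The element -1 + 4*sqrt(-229) has minimal polynomial:
x^2 + 2*x + 3665
Discriminant = (2)^2 - 4*(3665)
= 4 - 14660
= -14656

-14656


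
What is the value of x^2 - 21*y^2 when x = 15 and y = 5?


x^2 - d*y^2
= 15^2 - 21*5^2
= 225 - 525
= -300

-300


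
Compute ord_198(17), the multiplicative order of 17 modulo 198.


We want ord_198(17), the smallest k >= 1 with 17^k = 1 mod 198.
n = 198 = 2 * 3^2 * 11, phi(198) = 60; the order divides phi(n).
Divisors of 60: 1, 2, 3, 4, 5, 6, 10, 12, 15, 20, 30, 60
Repeated squaring mod 198: 17^1 = 17, 17^2 = 91, 17^4 = 163, 17^8 = 37, 17^16 = 181, 17^32 = 91
Test divisors in increasing order:
  k=1: 17^1 = 17 mod 198
  k=2: 17^2 = 91 mod 198
  k=3: 17^3 = 91 * 17 = 161 mod 198
  k=4: 17^4 = 163 mod 198
  k=5: 17^5 = 163 * 17 = 197 mod 198
  k=6: 17^6 = 163 * 91 = 181 mod 198
  k=10: 17^10 = 37 * 91 = 1 mod 198  <- first divisor giving 1
Order = 10

10


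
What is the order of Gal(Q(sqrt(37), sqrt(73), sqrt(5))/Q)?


The 3 square roots of distinct primes are multiplicatively independent over Q,
so [K:Q] = 2^3 and Gal(K/Q) is isomorphic to (Z/2Z)^3.
|Gal| = 2^3 = 8

8


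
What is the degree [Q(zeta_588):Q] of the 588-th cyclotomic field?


The degree equals Euler's totient phi(588).
588 = 2^2 * 3 * 7^2
phi(588) = 168

168


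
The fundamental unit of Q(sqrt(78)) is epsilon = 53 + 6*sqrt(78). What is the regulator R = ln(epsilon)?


epsilon = 53 + 6*sqrt(78)
= 105.9906
R = ln(105.9906)
= 4.6634

4.6634


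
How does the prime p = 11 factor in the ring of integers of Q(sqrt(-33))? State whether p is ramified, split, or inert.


K = Q(sqrt(-33)). Since d mod 4 = 3, disc(K) = -132.
Check p | disc: -132 mod 11 = 0.
p divides disc, so p ramifies: (p) = P^2 with e=2, f=1, g=1.
Therefore p is ramified.

ramified


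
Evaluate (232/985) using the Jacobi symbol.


Compute (232/985) via quadratic reciprocity:
  pull out 2: (2/985) = +1  (since 985 mod 8 = 1)
  pull out 2: (2/985) = +1  (since 985 mod 8 = 1)
  pull out 2: (2/985) = +1  (since 985 mod 8 = 1)
  reciprocity: (29/985) -> +(985/29)
  reduce: (28/29)
  pull out 2: (2/29) = -1  (since 29 mod 8 = 5)
  pull out 2: (2/29) = -1  (since 29 mod 8 = 5)
  reciprocity: (7/29) -> +(29/7)
  reduce: (1/7)
  (1/7) = 1
Product of signs = 1

1


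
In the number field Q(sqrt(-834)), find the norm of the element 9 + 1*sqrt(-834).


N(a + b*sqrt(d)) = a^2 - d*b^2
= (9)^2 - (-834)*(1)^2
= 81 + 834
= 915

915


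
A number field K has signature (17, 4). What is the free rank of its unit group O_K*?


By Dirichlet's unit theorem:
rank = r1 + r2 - 1
= 17 + 4 - 1
= 20

20


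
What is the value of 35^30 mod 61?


p = 61 is prime and the exponent is (p-1)/2 = 30, so by Euler's criterion 35^30 = (35/61) = +1 or -1 mod 61.
Compute by square-and-multiply:
  30 = 16 + 8 + 4 + 2 (binary 11110)
  Repeated squaring mod 61: 35^1 = 35, 35^2 = 5, 35^4 = 25, 35^8 = 15, 35^16 = 42
  35^30 = 35^16 * 35^8 * 35^4 * 35^2 = 42 * 15 * 25 * 5 mod 61
    42 * 15 = 630 = 20 mod 61
    20 * 25 = 500 = 12 mod 61
    12 * 5 = 60 = 60 mod 61
  35^30 = 60 mod 61
Result 60 = p - 1 = -1 mod 61: 35 is a quadratic non-residue mod 61. As a residue in [0, p-1] the value is 60.
35^30 mod 61 = 60

60


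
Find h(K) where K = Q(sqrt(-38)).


K = Q(sqrt(-38)). d mod 4 = 2, so D = disc(K) = 4d = -152
h(K) equals the number of primitive reduced positive-definite forms (a, b, c) = a*x^2 + b*x*y + c*y^2 with b^2 - 4ac = D,
where reduced means |b| <= a <= c, with b >= 0 whenever |b| = a or a = c, and primitive means gcd(a, b, c) = 1.
Reduced forces 3a^2 <= |D| = 152, so 1 <= a <= 7; b must have the parity of D, and c = (b^2 - D)/(4a) must be an integer >= a.
Enumerate a = 1..7, b in [-a, a]:
  a=1: (1, 0, 38)  [1]
  a=2: (2, 0, 19)  [1]
  a=3: (3, -2, 13), (3, 2, 13)  [2]
  a=4..5: none
  a=6: (6, -4, 7), (6, 4, 7)  [2]
  a=7: none
Total reduced forms: 1 + 1 + 2 + 2 = 6
h = 6

6


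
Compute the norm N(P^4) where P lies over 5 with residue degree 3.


N(P^a) = p^(a*f)
= 5^(4*3)
= 5^12
= 244140625

244140625


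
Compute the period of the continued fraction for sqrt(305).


Run the CF algorithm for sqrt(305).
a_0 = floor(sqrt(305)) = 17; set m_0=0, q_0=1.
Recurrence: m' = q*a - m,  q' = (d - m'^2)/q,  a' = floor((a_0 + m')/q').
  step 1: m=17, q=16, a=2
  step 2: m=15, q=5, a=6
  step 3: m=15, q=16, a=2
  step 4: m=17, q=1, a=34
a_4 = 2*a_0 = 34, so the period closes here.
sqrt(305) = [17; 2, 6, 2, 34]
Period length = 4

4


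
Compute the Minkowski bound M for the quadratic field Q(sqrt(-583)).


d = -583, d mod 4 = 1, so disc(K) = d = -583; |disc(K)| = 583
Imaginary quadratic field, so n = 2, s = r2 = 1, r1 = 0
M = (n!/n^n) * (4/pi)^s * sqrt(|disc(K)|) = (2!/2^2) * (4/pi)^1 * sqrt(583)
= 0.5 * 1.273240 * 24.145393
= 15.3714

15.3714


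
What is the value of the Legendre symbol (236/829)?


p = 829 is prime, so compute (236/829) with the reciprocity algorithm (Jacobi-symbol steps: pull out 2s via (2/n), flip via reciprocity, reduce):
  pull out 2: (2/829) = -1  (since 829 mod 8 = 5)
  pull out 2: (2/829) = -1  (since 829 mod 8 = 5)
  reciprocity: (59/829) -> +(829/59)
  reduce: (3/59)
  reciprocity: (3/59) -> -(59/3)
  reduce: (2/3)
  pull out 2: (2/3) = -1  (since 3 mod 8 = 3)
  (1/3) = 1
Product of signs = 1
(236/829) = 1

1


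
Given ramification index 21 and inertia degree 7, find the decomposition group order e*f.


|D_P| = e * f
= 21 * 7
= 147

147


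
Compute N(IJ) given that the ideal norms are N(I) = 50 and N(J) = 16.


N(IJ) = N(I) * N(J)
= 50 * 16
= 800

800


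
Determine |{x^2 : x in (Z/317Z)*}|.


For prime p, the number of non-zero quadratic residues is (p-1)/2.
= (317-1)/2
= 158

158


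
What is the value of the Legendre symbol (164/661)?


p = 661 is prime, so compute (164/661) with the reciprocity algorithm (Jacobi-symbol steps: pull out 2s via (2/n), flip via reciprocity, reduce):
  pull out 2: (2/661) = -1  (since 661 mod 8 = 5)
  pull out 2: (2/661) = -1  (since 661 mod 8 = 5)
  reciprocity: (41/661) -> +(661/41)
  reduce: (5/41)
  reciprocity: (5/41) -> +(41/5)
  reduce: (1/5)
  (1/5) = 1
Product of signs = 1
(164/661) = 1

1


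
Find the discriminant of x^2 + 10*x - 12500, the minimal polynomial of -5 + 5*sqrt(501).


The element -5 + 5*sqrt(501) has minimal polynomial:
x^2 + 10*x - 12500
Discriminant = (10)^2 - 4*(-12500)
= 100 + 50000
= 50100

50100


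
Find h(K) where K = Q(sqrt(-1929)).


K = Q(sqrt(-1929)). d mod 4 = 3, so D = disc(K) = 4d = -7716
h(K) equals the number of primitive reduced positive-definite forms (a, b, c) = a*x^2 + b*x*y + c*y^2 with b^2 - 4ac = D,
where reduced means |b| <= a <= c, with b >= 0 whenever |b| = a or a = c, and primitive means gcd(a, b, c) = 1.
Reduced forces 3a^2 <= |D| = 7716, so 1 <= a <= 50; b must have the parity of D, and c = (b^2 - D)/(4a) must be an integer >= a.
Enumerate a = 1..50, b in [-a, a]:
  a=1: (1, 0, 1929)  [1]
  a=2: (2, 2, 965)  [1]
  a=3: (3, 0, 643)  [1]
  a=4: none
  a=5: (5, -2, 386), (5, 2, 386)  [2]
  a=6: (6, 6, 323)  [1]
  a=7..9: none
  a=10: (10, -2, 193), (10, 2, 193)  [2]
  a=11..14: none
  a=15: (15, -12, 131), (15, 12, 131)  [2]
  a=16: none
  a=17: (17, -6, 114), (17, 6, 114)  [2]
  a=18: none
  a=19: (19, -6, 102), (19, 6, 102)  [2]
  a=20..22: none
  a=23: (23, -14, 86), (23, 14, 86)  [2]
  a=24: none
  a=25: (25, -22, 82), (25, 22, 82)  [2]
  a=26..29: none
  a=30: (30, -18, 67), (30, 18, 67)  [2]
  a=31..33: none
  a=34: (34, -6, 57), (34, 6, 57)  [2]
  a=35..37: none
  a=38: (38, -6, 51), (38, 6, 51)  [2]
  a=39..40: none
  a=41: (41, -22, 50), (41, 22, 50)  [2]
  a=42: none
  a=43: (43, -14, 46), (43, 14, 46)  [2]
  a=44..50: none
Total reduced forms: 1 + 1 + 1 + 2 + 1 + 2 + 2 + 2 + 2 + 2 + 2 + 2 + 2 + 2 + 2 + 2 = 28
h = 28

28


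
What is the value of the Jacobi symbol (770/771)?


Compute (770/771) via quadratic reciprocity:
  pull out 2: (2/771) = -1  (since 771 mod 8 = 3)
  reciprocity: (385/771) -> +(771/385)
  reduce: (1/385)
  (1/385) = 1
Product of signs = -1

-1


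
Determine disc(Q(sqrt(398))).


For K = Q(sqrt(d)) with d squarefree: disc(K) = d if d = 1 mod 4, and disc(K) = 4d if d = 2 or 3 mod 4.
Here d = 398, and d mod 4 = 2.
d = 2 mod 4, not 1 (O_K = Z[sqrt(d)]), so disc(K) = 4d = 4 * (398) = 1592

1592


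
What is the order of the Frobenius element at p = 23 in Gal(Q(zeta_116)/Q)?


The Frobenius at p in Gal(Q(zeta_n)/Q) = (Z/nZ)* is the class of p, so its order is ord_116(23), the smallest k >= 1 with 23^k = 1 mod 116.
n = 116 = 2^2 * 29, phi(116) = 56; the order divides phi(n).
Divisors of 56: 1, 2, 4, 7, 8, 14, 28, 56
Repeated squaring mod 116: 23^1 = 23, 23^2 = 65, 23^4 = 49, 23^8 = 81, 23^16 = 65, 23^32 = 49
Test divisors in increasing order:
  k=1: 23^1 = 23 mod 116
  k=2: 23^2 = 65 mod 116
  k=4: 23^4 = 49 mod 116
  k=7: 23^7 = 49 * 65 * 23 = 59 mod 116
  k=8: 23^8 = 81 mod 116
  k=14: 23^14 = 81 * 49 * 65 = 1 mod 116  <- first divisor giving 1
Order = 14

14


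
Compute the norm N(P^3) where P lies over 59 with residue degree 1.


N(P^a) = p^(a*f)
= 59^(3*1)
= 59^3
= 205379

205379


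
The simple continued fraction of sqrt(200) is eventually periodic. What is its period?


Run the CF algorithm for sqrt(200).
a_0 = floor(sqrt(200)) = 14; set m_0=0, q_0=1.
Recurrence: m' = q*a - m,  q' = (d - m'^2)/q,  a' = floor((a_0 + m')/q').
  step 1: m=14, q=4, a=7
  step 2: m=14, q=1, a=28
a_2 = 2*a_0 = 28, so the period closes here.
sqrt(200) = [14; 7, 28]
Period length = 2

2


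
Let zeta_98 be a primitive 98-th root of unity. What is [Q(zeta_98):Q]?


The degree equals Euler's totient phi(98).
98 = 2 * 7^2
phi(98) = 42

42


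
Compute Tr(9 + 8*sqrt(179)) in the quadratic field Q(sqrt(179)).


Tr(a + b*sqrt(d)) = (a + b*sqrt(d)) + (a - b*sqrt(d)) = 2a
= 2 * (9)
= 18

18


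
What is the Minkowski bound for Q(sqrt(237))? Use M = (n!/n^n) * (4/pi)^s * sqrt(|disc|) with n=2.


d = 237, d mod 4 = 1, so disc(K) = d = 237; |disc(K)| = 237
Real quadratic field, so n = 2, s = r2 = 0, r1 = 2
M = (n!/n^n) * (4/pi)^s * sqrt(|disc(K)|) = (2!/2^2) * (4/pi)^0 * sqrt(237)
= 0.5 * 1.000000 * 15.394804
= 7.6974

7.6974


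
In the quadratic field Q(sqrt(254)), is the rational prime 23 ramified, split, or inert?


K = Q(sqrt(254)). Since d mod 4 = 2, disc(K) = 1016.
Check p | disc: 1016 mod 23 = 4.
p does not divide disc. Compute Legendre symbol (d/p):
1^((23-1)/2) mod 23 = 1
(d/p) = 1, so p splits: (p) = P*P' with e=1, f=1, g=2.
Therefore p is split.

split


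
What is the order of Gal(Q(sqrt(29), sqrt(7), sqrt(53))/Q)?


The 3 square roots of distinct primes are multiplicatively independent over Q,
so [K:Q] = 2^3 and Gal(K/Q) is isomorphic to (Z/2Z)^3.
|Gal| = 2^3 = 8

8


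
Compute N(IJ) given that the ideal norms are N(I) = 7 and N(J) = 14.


N(IJ) = N(I) * N(J)
= 7 * 14
= 98

98


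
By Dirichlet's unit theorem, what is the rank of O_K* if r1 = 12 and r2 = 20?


By Dirichlet's unit theorem:
rank = r1 + r2 - 1
= 12 + 20 - 1
= 31

31


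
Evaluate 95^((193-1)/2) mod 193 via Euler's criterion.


p = 193 is prime and the exponent is (p-1)/2 = 96, so by Euler's criterion 95^96 = (95/193) = +1 or -1 mod 193.
Compute by square-and-multiply:
  96 = 64 + 32 (binary 1100000)
  Repeated squaring mod 193: 95^1 = 95, 95^2 = 147, 95^4 = 186, 95^8 = 49, 95^16 = 85, 95^32 = 84, 95^64 = 108
  95^96 = 95^64 * 95^32 = 108 * 84 mod 193
    108 * 84 = 9072 = 1 mod 193
  95^96 = 1 mod 193
Result 1: 95 is a quadratic residue mod 193.
95^96 mod 193 = 1

1


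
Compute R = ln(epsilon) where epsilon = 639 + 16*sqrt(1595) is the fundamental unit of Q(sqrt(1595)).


epsilon = 639 + 16*sqrt(1595)
= 1277.9992
R = ln(1277.9992)
= 7.1531

7.1531


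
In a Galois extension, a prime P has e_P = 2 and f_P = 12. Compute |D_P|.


|D_P| = e * f
= 2 * 12
= 24

24


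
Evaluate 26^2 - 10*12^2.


x^2 - d*y^2
= 26^2 - 10*12^2
= 676 - 1440
= -764

-764


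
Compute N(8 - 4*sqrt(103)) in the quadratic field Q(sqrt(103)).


N(a + b*sqrt(d)) = a^2 - d*b^2
= (8)^2 - (103)*(-4)^2
= 64 - 1648
= -1584

-1584


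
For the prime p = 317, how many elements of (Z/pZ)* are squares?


For prime p, the number of non-zero quadratic residues is (p-1)/2.
= (317-1)/2
= 158

158


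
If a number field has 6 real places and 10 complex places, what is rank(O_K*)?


By Dirichlet's unit theorem:
rank = r1 + r2 - 1
= 6 + 10 - 1
= 15

15


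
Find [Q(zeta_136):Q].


The degree equals Euler's totient phi(136).
136 = 2^3 * 17
phi(136) = 64

64


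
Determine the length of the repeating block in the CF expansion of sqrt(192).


Run the CF algorithm for sqrt(192).
a_0 = floor(sqrt(192)) = 13; set m_0=0, q_0=1.
Recurrence: m' = q*a - m,  q' = (d - m'^2)/q,  a' = floor((a_0 + m')/q').
  step 1: m=13, q=23, a=1
  step 2: m=10, q=4, a=5
  step 3: m=10, q=23, a=1
  step 4: m=13, q=1, a=26
a_4 = 2*a_0 = 26, so the period closes here.
sqrt(192) = [13; 1, 5, 1, 26]
Period length = 4

4


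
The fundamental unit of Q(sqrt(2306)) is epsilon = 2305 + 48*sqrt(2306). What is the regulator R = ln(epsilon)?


epsilon = 2305 + 48*sqrt(2306)
= 4609.9998
R = ln(4609.9998)
= 8.4360

8.4360


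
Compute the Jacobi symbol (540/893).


Compute (540/893) via quadratic reciprocity:
  pull out 2: (2/893) = -1  (since 893 mod 8 = 5)
  pull out 2: (2/893) = -1  (since 893 mod 8 = 5)
  reciprocity: (135/893) -> +(893/135)
  reduce: (83/135)
  reciprocity: (83/135) -> -(135/83)
  reduce: (52/83)
  pull out 2: (2/83) = -1  (since 83 mod 8 = 3)
  pull out 2: (2/83) = -1  (since 83 mod 8 = 3)
  reciprocity: (13/83) -> +(83/13)
  reduce: (5/13)
  reciprocity: (5/13) -> +(13/5)
  reduce: (3/5)
  reciprocity: (3/5) -> +(5/3)
  reduce: (2/3)
  pull out 2: (2/3) = -1  (since 3 mod 8 = 3)
  (1/3) = 1
Product of signs = 1

1


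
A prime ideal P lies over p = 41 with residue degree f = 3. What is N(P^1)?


N(P^a) = p^(a*f)
= 41^(1*3)
= 41^3
= 68921

68921


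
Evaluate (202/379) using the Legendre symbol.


p = 379 is prime, so compute (202/379) with the reciprocity algorithm (Jacobi-symbol steps: pull out 2s via (2/n), flip via reciprocity, reduce):
  pull out 2: (2/379) = -1  (since 379 mod 8 = 3)
  reciprocity: (101/379) -> +(379/101)
  reduce: (76/101)
  pull out 2: (2/101) = -1  (since 101 mod 8 = 5)
  pull out 2: (2/101) = -1  (since 101 mod 8 = 5)
  reciprocity: (19/101) -> +(101/19)
  reduce: (6/19)
  pull out 2: (2/19) = -1  (since 19 mod 8 = 3)
  reciprocity: (3/19) -> -(19/3)
  reduce: (1/3)
  (1/3) = 1
Product of signs = -1
(202/379) = -1

-1


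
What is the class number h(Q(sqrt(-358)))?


K = Q(sqrt(-358)). d mod 4 = 2, so D = disc(K) = 4d = -1432
h(K) equals the number of primitive reduced positive-definite forms (a, b, c) = a*x^2 + b*x*y + c*y^2 with b^2 - 4ac = D,
where reduced means |b| <= a <= c, with b >= 0 whenever |b| = a or a = c, and primitive means gcd(a, b, c) = 1.
Reduced forces 3a^2 <= |D| = 1432, so 1 <= a <= 21; b must have the parity of D, and c = (b^2 - D)/(4a) must be an integer >= a.
Enumerate a = 1..21, b in [-a, a]:
  a=1: (1, 0, 358)  [1]
  a=2: (2, 0, 179)  [1]
  a=3..10: none
  a=11: (11, -8, 34), (11, 8, 34)  [2]
  a=12..16: none
  a=17: (17, -8, 22), (17, 8, 22)  [2]
  a=18..21: none
Total reduced forms: 1 + 1 + 2 + 2 = 6
h = 6

6


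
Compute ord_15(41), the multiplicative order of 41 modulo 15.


We want ord_15(41), the smallest k >= 1 with 41^k = 1 mod 15.
n = 15 = 3 * 5, phi(15) = 8; the order divides phi(n).
Divisors of 8: 1, 2, 4, 8
Repeated squaring mod 15: 41^1 = 11, 41^2 = 1, 41^4 = 1, 41^8 = 1
Test divisors in increasing order:
  k=1: 41^1 = 11 mod 15
  k=2: 41^2 = 1 mod 15  <- first divisor giving 1
Order = 2

2


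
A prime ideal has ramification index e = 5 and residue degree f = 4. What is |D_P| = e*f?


|D_P| = e * f
= 5 * 4
= 20

20


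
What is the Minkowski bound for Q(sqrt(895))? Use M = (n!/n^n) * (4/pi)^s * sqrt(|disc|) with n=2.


d = 895, d mod 4 = 3, so disc(K) = 4d = 3580; |disc(K)| = 3580
Real quadratic field, so n = 2, s = r2 = 0, r1 = 2
M = (n!/n^n) * (4/pi)^s * sqrt(|disc(K)|) = (2!/2^2) * (4/pi)^0 * sqrt(3580)
= 0.5 * 1.000000 * 59.833101
= 29.9166

29.9166


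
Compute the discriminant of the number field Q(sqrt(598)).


For K = Q(sqrt(d)) with d squarefree: disc(K) = d if d = 1 mod 4, and disc(K) = 4d if d = 2 or 3 mod 4.
Here d = 598, and d mod 4 = 2.
d = 2 mod 4, not 1 (O_K = Z[sqrt(d)]), so disc(K) = 4d = 4 * (598) = 2392

2392


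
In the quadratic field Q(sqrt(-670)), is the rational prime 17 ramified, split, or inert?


K = Q(sqrt(-670)). Since d mod 4 = 2, disc(K) = -2680.
Check p | disc: -2680 mod 17 = 6.
p does not divide disc. Compute Legendre symbol (d/p):
10^((17-1)/2) mod 17 = -1
(d/p) = -1, so p is inert: (p) stays prime with e=1, f=2, g=1.
Therefore p is inert.

inert


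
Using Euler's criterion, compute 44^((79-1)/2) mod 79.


p = 79 is prime and the exponent is (p-1)/2 = 39, so by Euler's criterion 44^39 = (44/79) = +1 or -1 mod 79.
Compute by square-and-multiply:
  39 = 32 + 4 + 2 + 1 (binary 100111)
  Repeated squaring mod 79: 44^1 = 44, 44^2 = 40, 44^4 = 20, 44^8 = 5, 44^16 = 25, 44^32 = 72
  44^39 = 44^32 * 44^4 * 44^2 * 44^1 = 72 * 20 * 40 * 44 mod 79
    72 * 20 = 1440 = 18 mod 79
    18 * 40 = 720 = 9 mod 79
    9 * 44 = 396 = 1 mod 79
  44^39 = 1 mod 79
Result 1: 44 is a quadratic residue mod 79.
44^39 mod 79 = 1

1


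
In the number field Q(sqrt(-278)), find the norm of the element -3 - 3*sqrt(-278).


N(a + b*sqrt(d)) = a^2 - d*b^2
= (-3)^2 - (-278)*(-3)^2
= 9 + 2502
= 2511

2511


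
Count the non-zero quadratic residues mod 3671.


For prime p, the number of non-zero quadratic residues is (p-1)/2.
= (3671-1)/2
= 1835

1835


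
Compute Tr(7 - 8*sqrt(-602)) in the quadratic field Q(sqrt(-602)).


Tr(a + b*sqrt(d)) = (a + b*sqrt(d)) + (a - b*sqrt(d)) = 2a
= 2 * (7)
= 14

14


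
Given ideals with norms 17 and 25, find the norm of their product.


N(IJ) = N(I) * N(J)
= 17 * 25
= 425

425


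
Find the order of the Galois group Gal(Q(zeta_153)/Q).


|Gal(Q(zeta_153)/Q)| = phi(153)
= 96

96


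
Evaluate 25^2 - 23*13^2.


x^2 - d*y^2
= 25^2 - 23*13^2
= 625 - 3887
= -3262

-3262


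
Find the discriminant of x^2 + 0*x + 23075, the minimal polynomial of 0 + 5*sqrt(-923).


The element 0 + 5*sqrt(-923) has minimal polynomial:
x^2 + 0*x + 23075
Discriminant = (0)^2 - 4*(23075)
= 0 - 92300
= -92300

-92300


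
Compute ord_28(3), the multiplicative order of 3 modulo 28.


We want ord_28(3), the smallest k >= 1 with 3^k = 1 mod 28.
n = 28 = 2^2 * 7, phi(28) = 12; the order divides phi(n).
Divisors of 12: 1, 2, 3, 4, 6, 12
Repeated squaring mod 28: 3^1 = 3, 3^2 = 9, 3^4 = 25, 3^8 = 9
Test divisors in increasing order:
  k=1: 3^1 = 3 mod 28
  k=2: 3^2 = 9 mod 28
  k=3: 3^3 = 9 * 3 = 27 mod 28
  k=4: 3^4 = 25 mod 28
  k=6: 3^6 = 25 * 9 = 1 mod 28  <- first divisor giving 1
Order = 6

6


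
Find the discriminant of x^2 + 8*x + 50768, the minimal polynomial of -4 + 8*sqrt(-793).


The element -4 + 8*sqrt(-793) has minimal polynomial:
x^2 + 8*x + 50768
Discriminant = (8)^2 - 4*(50768)
= 64 - 203072
= -203008

-203008


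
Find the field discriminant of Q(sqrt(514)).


For K = Q(sqrt(d)) with d squarefree: disc(K) = d if d = 1 mod 4, and disc(K) = 4d if d = 2 or 3 mod 4.
Here d = 514, and d mod 4 = 2.
d = 2 mod 4, not 1 (O_K = Z[sqrt(d)]), so disc(K) = 4d = 4 * (514) = 2056

2056


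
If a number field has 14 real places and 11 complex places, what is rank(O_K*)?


By Dirichlet's unit theorem:
rank = r1 + r2 - 1
= 14 + 11 - 1
= 24

24


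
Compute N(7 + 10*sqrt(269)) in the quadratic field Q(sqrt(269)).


N(a + b*sqrt(d)) = a^2 - d*b^2
= (7)^2 - (269)*(10)^2
= 49 - 26900
= -26851

-26851


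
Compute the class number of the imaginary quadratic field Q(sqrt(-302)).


K = Q(sqrt(-302)). d mod 4 = 2, so D = disc(K) = 4d = -1208
h(K) equals the number of primitive reduced positive-definite forms (a, b, c) = a*x^2 + b*x*y + c*y^2 with b^2 - 4ac = D,
where reduced means |b| <= a <= c, with b >= 0 whenever |b| = a or a = c, and primitive means gcd(a, b, c) = 1.
Reduced forces 3a^2 <= |D| = 1208, so 1 <= a <= 20; b must have the parity of D, and c = (b^2 - D)/(4a) must be an integer >= a.
Enumerate a = 1..20, b in [-a, a]:
  a=1: (1, 0, 302)  [1]
  a=2: (2, 0, 151)  [1]
  a=3: (3, -2, 101), (3, 2, 101)  [2]
  a=4..5: none
  a=6: (6, -4, 51), (6, 4, 51)  [2]
  a=7..8: none
  a=9: (9, -4, 34), (9, 4, 34)  [2]
  a=10..12: none
  a=13: (13, -12, 26), (13, 12, 26)  [2]
  a=14..16: none
  a=17: (17, -4, 18), (17, 4, 18)  [2]
  a=18..20: none
Total reduced forms: 1 + 1 + 2 + 2 + 2 + 2 + 2 = 12
h = 12

12


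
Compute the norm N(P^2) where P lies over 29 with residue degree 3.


N(P^a) = p^(a*f)
= 29^(2*3)
= 29^6
= 594823321

594823321


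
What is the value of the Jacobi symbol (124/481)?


Compute (124/481) via quadratic reciprocity:
  pull out 2: (2/481) = +1  (since 481 mod 8 = 1)
  pull out 2: (2/481) = +1  (since 481 mod 8 = 1)
  reciprocity: (31/481) -> +(481/31)
  reduce: (16/31)
  pull out 2: (2/31) = +1  (since 31 mod 8 = 7)
  pull out 2: (2/31) = +1  (since 31 mod 8 = 7)
  pull out 2: (2/31) = +1  (since 31 mod 8 = 7)
  pull out 2: (2/31) = +1  (since 31 mod 8 = 7)
  (1/31) = 1
Product of signs = 1

1


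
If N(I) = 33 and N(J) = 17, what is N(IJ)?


N(IJ) = N(I) * N(J)
= 33 * 17
= 561

561


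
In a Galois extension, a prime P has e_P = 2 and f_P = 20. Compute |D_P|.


|D_P| = e * f
= 2 * 20
= 40

40


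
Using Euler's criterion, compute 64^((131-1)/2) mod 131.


p = 131 is prime and the exponent is (p-1)/2 = 65, so by Euler's criterion 64^65 = (64/131) = +1 or -1 mod 131.
Compute by square-and-multiply:
  65 = 64 + 1 (binary 1000001)
  Repeated squaring mod 131: 64^1 = 64, 64^2 = 35, 64^4 = 46, 64^8 = 20, 64^16 = 7, 64^32 = 49, 64^64 = 43
  64^65 = 64^64 * 64^1 = 43 * 64 mod 131
    43 * 64 = 2752 = 1 mod 131
  64^65 = 1 mod 131
Result 1: 64 is a quadratic residue mod 131.
64^65 mod 131 = 1

1


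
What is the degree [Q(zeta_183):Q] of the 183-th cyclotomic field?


The degree equals Euler's totient phi(183).
183 = 3 * 61
phi(183) = 120

120


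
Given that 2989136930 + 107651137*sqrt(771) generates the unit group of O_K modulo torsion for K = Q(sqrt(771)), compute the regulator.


epsilon = 2989136930 + 107651137*sqrt(771)
= 5.9783e+09
R = ln(5.9783e+09)
= 22.5114

22.5114


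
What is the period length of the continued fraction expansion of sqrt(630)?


Run the CF algorithm for sqrt(630).
a_0 = floor(sqrt(630)) = 25; set m_0=0, q_0=1.
Recurrence: m' = q*a - m,  q' = (d - m'^2)/q,  a' = floor((a_0 + m')/q').
  step 1: m=25, q=5, a=10
  step 2: m=25, q=1, a=50
a_2 = 2*a_0 = 50, so the period closes here.
sqrt(630) = [25; 10, 50]
Period length = 2

2


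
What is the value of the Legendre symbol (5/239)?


p = 239 is prime, so compute (5/239) with the reciprocity algorithm (Jacobi-symbol steps: pull out 2s via (2/n), flip via reciprocity, reduce):
  reciprocity: (5/239) -> +(239/5)
  reduce: (4/5)
  pull out 2: (2/5) = -1  (since 5 mod 8 = 5)
  pull out 2: (2/5) = -1  (since 5 mod 8 = 5)
  (1/5) = 1
Product of signs = 1
(5/239) = 1

1


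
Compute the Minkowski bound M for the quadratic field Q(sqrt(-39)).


d = -39, d mod 4 = 1, so disc(K) = d = -39; |disc(K)| = 39
Imaginary quadratic field, so n = 2, s = r2 = 1, r1 = 0
M = (n!/n^n) * (4/pi)^s * sqrt(|disc(K)|) = (2!/2^2) * (4/pi)^1 * sqrt(39)
= 0.5 * 1.273240 * 6.244998
= 3.9757

3.9757


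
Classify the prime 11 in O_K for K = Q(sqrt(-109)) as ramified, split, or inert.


K = Q(sqrt(-109)). Since d mod 4 = 3, disc(K) = -436.
Check p | disc: -436 mod 11 = 4.
p does not divide disc. Compute Legendre symbol (d/p):
1^((11-1)/2) mod 11 = 1
(d/p) = 1, so p splits: (p) = P*P' with e=1, f=1, g=2.
Therefore p is split.

split


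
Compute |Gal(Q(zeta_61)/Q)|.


|Gal(Q(zeta_61)/Q)| = phi(61)
= 60

60


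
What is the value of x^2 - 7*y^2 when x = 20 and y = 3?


x^2 - d*y^2
= 20^2 - 7*3^2
= 400 - 63
= 337

337


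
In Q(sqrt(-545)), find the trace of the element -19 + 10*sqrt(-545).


Tr(a + b*sqrt(d)) = (a + b*sqrt(d)) + (a - b*sqrt(d)) = 2a
= 2 * (-19)
= -38

-38


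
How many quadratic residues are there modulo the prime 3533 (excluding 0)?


For prime p, the number of non-zero quadratic residues is (p-1)/2.
= (3533-1)/2
= 1766

1766


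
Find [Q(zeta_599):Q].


The degree equals Euler's totient phi(599).
599 = 599
phi(599) = 598

598


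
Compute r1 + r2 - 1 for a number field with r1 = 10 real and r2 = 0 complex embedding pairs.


By Dirichlet's unit theorem:
rank = r1 + r2 - 1
= 10 + 0 - 1
= 9

9


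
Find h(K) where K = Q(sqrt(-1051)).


K = Q(sqrt(-1051)). d mod 4 = 1, so D = disc(K) = d = -1051
h(K) equals the number of primitive reduced positive-definite forms (a, b, c) = a*x^2 + b*x*y + c*y^2 with b^2 - 4ac = D,
where reduced means |b| <= a <= c, with b >= 0 whenever |b| = a or a = c, and primitive means gcd(a, b, c) = 1.
Reduced forces 3a^2 <= |D| = 1051, so 1 <= a <= 18; b must have the parity of D, and c = (b^2 - D)/(4a) must be an integer >= a.
Enumerate a = 1..18, b in [-a, a]:
  a=1: (1, 1, 263)  [1]
  a=2..4: none
  a=5: (5, -3, 53), (5, 3, 53)  [2]
  a=6..10: none
  a=11: (11, -7, 25), (11, 7, 25)  [2]
  a=12..18: none
Total reduced forms: 1 + 2 + 2 = 5
h = 5

5


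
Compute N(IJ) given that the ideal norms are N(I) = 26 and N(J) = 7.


N(IJ) = N(I) * N(J)
= 26 * 7
= 182

182


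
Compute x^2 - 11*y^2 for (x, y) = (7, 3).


x^2 - d*y^2
= 7^2 - 11*3^2
= 49 - 99
= -50

-50


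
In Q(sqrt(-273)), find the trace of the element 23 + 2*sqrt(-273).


Tr(a + b*sqrt(d)) = (a + b*sqrt(d)) + (a - b*sqrt(d)) = 2a
= 2 * (23)
= 46

46


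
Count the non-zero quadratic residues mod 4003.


For prime p, the number of non-zero quadratic residues is (p-1)/2.
= (4003-1)/2
= 2001

2001


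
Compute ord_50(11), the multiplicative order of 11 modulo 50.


We want ord_50(11), the smallest k >= 1 with 11^k = 1 mod 50.
n = 50 = 2 * 5^2, phi(50) = 20; the order divides phi(n).
Divisors of 20: 1, 2, 4, 5, 10, 20
Repeated squaring mod 50: 11^1 = 11, 11^2 = 21, 11^4 = 41, 11^8 = 31, 11^16 = 11
Test divisors in increasing order:
  k=1: 11^1 = 11 mod 50
  k=2: 11^2 = 21 mod 50
  k=4: 11^4 = 41 mod 50
  k=5: 11^5 = 41 * 11 = 1 mod 50  <- first divisor giving 1
Order = 5

5


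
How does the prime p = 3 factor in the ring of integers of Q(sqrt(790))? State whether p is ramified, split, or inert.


K = Q(sqrt(790)). Since d mod 4 = 2, disc(K) = 3160.
Check p | disc: 3160 mod 3 = 1.
p does not divide disc. Compute Legendre symbol (d/p):
1^((3-1)/2) mod 3 = 1
(d/p) = 1, so p splits: (p) = P*P' with e=1, f=1, g=2.
Therefore p is split.

split
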